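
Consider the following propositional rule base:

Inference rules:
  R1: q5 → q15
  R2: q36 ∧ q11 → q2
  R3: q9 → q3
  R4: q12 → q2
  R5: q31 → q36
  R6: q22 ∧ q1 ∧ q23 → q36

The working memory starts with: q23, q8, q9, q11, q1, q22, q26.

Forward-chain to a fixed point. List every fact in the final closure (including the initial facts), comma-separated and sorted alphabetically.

Round 1 — R3, R6, derive q3, q36.
Round 2 — R2, derive q2.

q1, q11, q2, q22, q23, q26, q3, q36, q8, q9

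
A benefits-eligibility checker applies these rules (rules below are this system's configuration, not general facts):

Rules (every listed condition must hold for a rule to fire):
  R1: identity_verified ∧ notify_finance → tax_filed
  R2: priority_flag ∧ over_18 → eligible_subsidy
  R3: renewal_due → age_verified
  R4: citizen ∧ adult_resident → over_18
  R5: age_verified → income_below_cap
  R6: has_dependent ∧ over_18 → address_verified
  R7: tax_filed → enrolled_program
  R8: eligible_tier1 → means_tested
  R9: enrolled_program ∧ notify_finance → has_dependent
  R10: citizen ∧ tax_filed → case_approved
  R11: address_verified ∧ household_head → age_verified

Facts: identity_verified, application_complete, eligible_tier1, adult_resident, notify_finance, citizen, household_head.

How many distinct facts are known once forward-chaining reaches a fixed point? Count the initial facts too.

16

[1] R1 [identity_verified ∧ notify_finance → tax_filed]; R4 [citizen ∧ adult_resident → over_18]; R8 [eligible_tier1 → means_tested]. ⇒ new: tax_filed, over_18, means_tested.
[2] R7 [tax_filed → enrolled_program]; R10 [citizen ∧ tax_filed → case_approved]. ⇒ new: enrolled_program, case_approved.
[3] R9 [enrolled_program ∧ notify_finance → has_dependent]. ⇒ new: has_dependent.
[4] R6 [has_dependent ∧ over_18 → address_verified]. ⇒ new: address_verified.
[5] R11 [address_verified ∧ household_head → age_verified]. ⇒ new: age_verified.
[6] R5 [age_verified → income_below_cap]. ⇒ new: income_below_cap.
Closure: {address_verified, adult_resident, age_verified, application_complete, case_approved, citizen, eligible_tier1, enrolled_program, has_dependent, household_head, identity_verified, income_below_cap, means_tested, notify_finance, over_18, tax_filed} — 16 facts.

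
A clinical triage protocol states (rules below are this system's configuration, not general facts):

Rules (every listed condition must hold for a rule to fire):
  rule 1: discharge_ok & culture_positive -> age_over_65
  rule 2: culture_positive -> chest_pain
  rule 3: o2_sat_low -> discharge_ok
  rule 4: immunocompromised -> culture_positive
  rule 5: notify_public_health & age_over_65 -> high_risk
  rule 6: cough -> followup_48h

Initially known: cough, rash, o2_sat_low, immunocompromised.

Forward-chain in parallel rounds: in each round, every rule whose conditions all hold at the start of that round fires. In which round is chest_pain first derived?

Round 1: rule 3 [o2_sat_low -> discharge_ok]; rule 4 [immunocompromised -> culture_positive]; rule 6 [cough -> followup_48h]. Adds discharge_ok, culture_positive, followup_48h.
Round 2: rule 1 [discharge_ok & culture_positive -> age_over_65]; rule 2 [culture_positive -> chest_pain]. Adds age_over_65, chest_pain.
chest_pain first appears in round 2.

2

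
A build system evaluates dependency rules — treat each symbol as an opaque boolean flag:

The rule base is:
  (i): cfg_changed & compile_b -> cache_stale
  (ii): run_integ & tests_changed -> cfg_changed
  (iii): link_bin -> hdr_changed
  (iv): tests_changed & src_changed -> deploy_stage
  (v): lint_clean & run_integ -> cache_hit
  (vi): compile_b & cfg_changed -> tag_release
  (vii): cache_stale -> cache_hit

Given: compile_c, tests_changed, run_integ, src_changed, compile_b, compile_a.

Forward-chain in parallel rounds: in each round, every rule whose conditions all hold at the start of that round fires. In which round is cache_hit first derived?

[1] (ii) [run_integ & tests_changed -> cfg_changed]; (iv) [tests_changed & src_changed -> deploy_stage]. ⇒ new: cfg_changed, deploy_stage.
[2] (i) [cfg_changed & compile_b -> cache_stale]; (vi) [compile_b & cfg_changed -> tag_release]. ⇒ new: cache_stale, tag_release.
[3] (vii) [cache_stale -> cache_hit]. ⇒ new: cache_hit.
cache_hit first appears in round 3.

3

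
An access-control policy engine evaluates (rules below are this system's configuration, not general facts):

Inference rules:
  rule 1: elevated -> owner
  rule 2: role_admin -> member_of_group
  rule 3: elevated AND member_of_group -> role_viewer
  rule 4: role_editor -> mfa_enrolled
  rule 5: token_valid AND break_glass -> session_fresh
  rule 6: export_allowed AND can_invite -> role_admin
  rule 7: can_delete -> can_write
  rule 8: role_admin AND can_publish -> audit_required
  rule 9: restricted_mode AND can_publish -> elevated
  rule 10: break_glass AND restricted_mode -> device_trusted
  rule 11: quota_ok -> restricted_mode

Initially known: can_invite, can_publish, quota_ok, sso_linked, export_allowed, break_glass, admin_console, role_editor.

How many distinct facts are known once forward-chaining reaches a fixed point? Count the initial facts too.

17

Round 1: rule 4 [role_editor -> mfa_enrolled]; rule 6 [export_allowed AND can_invite -> role_admin]; rule 11 [quota_ok -> restricted_mode]. Adds mfa_enrolled, role_admin, restricted_mode.
Round 2: rule 2 [role_admin -> member_of_group]; rule 8 [role_admin AND can_publish -> audit_required]; rule 9 [restricted_mode AND can_publish -> elevated]; rule 10 [break_glass AND restricted_mode -> device_trusted]. Adds member_of_group, audit_required, elevated, device_trusted.
Round 3: rule 1 [elevated -> owner]; rule 3 [elevated AND member_of_group -> role_viewer]. Adds owner, role_viewer.
Closure: {admin_console, audit_required, break_glass, can_invite, can_publish, device_trusted, elevated, export_allowed, member_of_group, mfa_enrolled, owner, quota_ok, restricted_mode, role_admin, role_editor, role_viewer, sso_linked} — 17 facts.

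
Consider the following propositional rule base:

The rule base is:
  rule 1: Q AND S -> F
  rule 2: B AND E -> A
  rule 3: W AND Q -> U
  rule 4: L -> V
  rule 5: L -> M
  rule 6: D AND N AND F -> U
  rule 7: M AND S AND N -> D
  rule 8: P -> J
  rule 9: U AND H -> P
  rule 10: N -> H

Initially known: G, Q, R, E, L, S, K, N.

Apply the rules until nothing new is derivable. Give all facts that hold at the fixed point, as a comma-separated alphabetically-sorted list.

D, E, F, G, H, J, K, L, M, N, P, Q, R, S, U, V

Round 1: rule 1 [Q AND S -> F]; rule 4 [L -> V]; rule 5 [L -> M]; rule 10 [N -> H]. New: F, V, M, H.
Round 2: rule 7 [M AND S AND N -> D]. New: D.
Round 3: rule 6 [D AND N AND F -> U]. New: U.
Round 4: rule 9 [U AND H -> P]. New: P.
Round 5: rule 8 [P -> J]. New: J.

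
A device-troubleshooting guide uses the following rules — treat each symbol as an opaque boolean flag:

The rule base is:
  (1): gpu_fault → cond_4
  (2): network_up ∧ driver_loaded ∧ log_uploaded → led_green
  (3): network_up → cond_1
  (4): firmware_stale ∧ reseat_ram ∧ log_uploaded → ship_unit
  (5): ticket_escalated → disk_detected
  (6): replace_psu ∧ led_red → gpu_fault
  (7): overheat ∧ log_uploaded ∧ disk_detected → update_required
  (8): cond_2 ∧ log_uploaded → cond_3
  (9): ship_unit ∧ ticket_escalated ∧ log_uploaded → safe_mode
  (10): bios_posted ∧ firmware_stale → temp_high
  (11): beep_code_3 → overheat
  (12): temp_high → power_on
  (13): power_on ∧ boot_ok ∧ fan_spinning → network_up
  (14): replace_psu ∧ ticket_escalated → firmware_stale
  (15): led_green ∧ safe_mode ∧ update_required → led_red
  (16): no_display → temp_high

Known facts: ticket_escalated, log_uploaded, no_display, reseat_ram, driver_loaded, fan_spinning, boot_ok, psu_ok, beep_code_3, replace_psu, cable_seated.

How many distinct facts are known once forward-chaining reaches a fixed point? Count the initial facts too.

25

Round 1 fires (5), (11), (14), (16), giving disk_detected, overheat, firmware_stale, temp_high.
Round 2 fires (4), (7), (12), giving ship_unit, update_required, power_on.
Round 3 fires (9), (13), giving safe_mode, network_up.
Round 4 fires (2), (3), giving led_green, cond_1.
Round 5 fires (15), giving led_red.
Round 6 fires (6), giving gpu_fault.
Round 7 fires (1), giving cond_4.
Closure: {beep_code_3, boot_ok, cable_seated, cond_1, cond_4, disk_detected, driver_loaded, fan_spinning, firmware_stale, gpu_fault, led_green, led_red, log_uploaded, network_up, no_display, overheat, power_on, psu_ok, replace_psu, reseat_ram, safe_mode, ship_unit, temp_high, ticket_escalated, update_required} — 25 facts.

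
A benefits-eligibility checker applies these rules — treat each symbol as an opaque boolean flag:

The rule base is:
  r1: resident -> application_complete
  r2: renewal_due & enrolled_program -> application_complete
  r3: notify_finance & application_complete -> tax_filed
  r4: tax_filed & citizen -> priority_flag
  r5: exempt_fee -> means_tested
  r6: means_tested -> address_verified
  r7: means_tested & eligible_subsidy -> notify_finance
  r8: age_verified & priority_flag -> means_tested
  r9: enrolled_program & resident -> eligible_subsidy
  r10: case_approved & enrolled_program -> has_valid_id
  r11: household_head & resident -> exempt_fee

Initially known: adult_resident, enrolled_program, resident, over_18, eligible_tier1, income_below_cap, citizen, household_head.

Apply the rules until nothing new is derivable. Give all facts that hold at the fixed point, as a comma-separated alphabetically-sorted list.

address_verified, adult_resident, application_complete, citizen, eligible_subsidy, eligible_tier1, enrolled_program, exempt_fee, household_head, income_below_cap, means_tested, notify_finance, over_18, priority_flag, resident, tax_filed

Round 1 — r1, r9, r11, derive application_complete, eligible_subsidy, exempt_fee.
Round 2 — r5, derive means_tested.
Round 3 — r6, r7, derive address_verified, notify_finance.
Round 4 — r3, derive tax_filed.
Round 5 — r4, derive priority_flag.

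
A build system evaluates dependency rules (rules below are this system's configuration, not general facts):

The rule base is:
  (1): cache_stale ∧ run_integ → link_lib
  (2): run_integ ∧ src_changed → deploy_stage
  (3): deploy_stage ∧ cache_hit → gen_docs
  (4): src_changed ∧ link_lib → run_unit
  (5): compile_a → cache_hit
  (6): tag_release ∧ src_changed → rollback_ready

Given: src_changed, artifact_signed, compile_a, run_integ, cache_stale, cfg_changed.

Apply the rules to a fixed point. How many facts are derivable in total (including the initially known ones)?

[1] (1) [cache_stale ∧ run_integ → link_lib]; (2) [run_integ ∧ src_changed → deploy_stage]; (5) [compile_a → cache_hit]. ⇒ new: link_lib, deploy_stage, cache_hit.
[2] (3) [deploy_stage ∧ cache_hit → gen_docs]; (4) [src_changed ∧ link_lib → run_unit]. ⇒ new: gen_docs, run_unit.
Closure: {artifact_signed, cache_hit, cache_stale, cfg_changed, compile_a, deploy_stage, gen_docs, link_lib, run_integ, run_unit, src_changed} — 11 facts.

11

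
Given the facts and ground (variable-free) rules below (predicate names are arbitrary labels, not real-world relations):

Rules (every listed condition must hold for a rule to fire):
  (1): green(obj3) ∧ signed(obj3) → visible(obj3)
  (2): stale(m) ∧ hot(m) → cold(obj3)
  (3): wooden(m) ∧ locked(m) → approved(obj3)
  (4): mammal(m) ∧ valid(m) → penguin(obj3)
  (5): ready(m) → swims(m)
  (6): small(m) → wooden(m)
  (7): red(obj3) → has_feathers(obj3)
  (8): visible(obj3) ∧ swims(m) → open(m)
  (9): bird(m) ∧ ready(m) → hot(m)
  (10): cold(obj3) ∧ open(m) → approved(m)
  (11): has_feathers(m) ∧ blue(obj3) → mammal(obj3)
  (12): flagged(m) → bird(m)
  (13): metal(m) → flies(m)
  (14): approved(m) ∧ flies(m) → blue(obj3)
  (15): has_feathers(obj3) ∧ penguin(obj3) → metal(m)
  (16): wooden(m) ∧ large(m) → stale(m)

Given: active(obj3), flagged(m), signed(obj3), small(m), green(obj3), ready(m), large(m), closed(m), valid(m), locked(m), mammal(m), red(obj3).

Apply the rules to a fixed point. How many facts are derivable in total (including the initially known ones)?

Round 1 fires (1), (4), (5), (6), (7), (12), giving visible(obj3), penguin(obj3), swims(m), wooden(m), has_feathers(obj3), bird(m).
Round 2 fires (3), (8), (9), (15), (16), giving approved(obj3), open(m), hot(m), metal(m), stale(m).
Round 3 fires (2), (13), giving cold(obj3), flies(m).
Round 4 fires (10), giving approved(m).
Round 5 fires (14), giving blue(obj3).
Closure: {active(obj3), approved(m), approved(obj3), bird(m), blue(obj3), closed(m), cold(obj3), flagged(m), flies(m), green(obj3), has_feathers(obj3), hot(m), large(m), locked(m), mammal(m), metal(m), open(m), penguin(obj3), ready(m), red(obj3), signed(obj3), small(m), stale(m), swims(m), valid(m), visible(obj3), wooden(m)} — 27 facts.

27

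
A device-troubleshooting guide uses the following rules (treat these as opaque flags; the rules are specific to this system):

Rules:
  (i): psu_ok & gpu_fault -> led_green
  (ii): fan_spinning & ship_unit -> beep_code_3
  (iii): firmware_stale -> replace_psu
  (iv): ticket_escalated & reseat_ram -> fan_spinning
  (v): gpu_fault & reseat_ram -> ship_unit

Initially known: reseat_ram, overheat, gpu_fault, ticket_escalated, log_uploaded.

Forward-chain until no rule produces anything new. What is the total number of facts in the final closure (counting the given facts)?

Round 1 — (iv), (v), derive fan_spinning, ship_unit.
Round 2 — (ii), derive beep_code_3.
Closure: {beep_code_3, fan_spinning, gpu_fault, log_uploaded, overheat, reseat_ram, ship_unit, ticket_escalated} — 8 facts.

8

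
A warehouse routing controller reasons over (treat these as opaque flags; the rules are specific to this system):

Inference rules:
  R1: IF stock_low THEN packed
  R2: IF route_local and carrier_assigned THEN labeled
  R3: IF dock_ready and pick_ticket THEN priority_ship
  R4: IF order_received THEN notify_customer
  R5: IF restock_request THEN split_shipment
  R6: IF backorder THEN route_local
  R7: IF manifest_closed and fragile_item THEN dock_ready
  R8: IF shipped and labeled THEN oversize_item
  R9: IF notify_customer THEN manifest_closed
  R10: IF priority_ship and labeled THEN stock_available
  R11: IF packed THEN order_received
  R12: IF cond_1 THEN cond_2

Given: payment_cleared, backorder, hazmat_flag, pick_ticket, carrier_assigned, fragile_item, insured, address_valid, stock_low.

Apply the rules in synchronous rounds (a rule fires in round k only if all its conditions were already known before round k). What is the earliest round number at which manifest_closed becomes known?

Round 1 fires R1, R6, giving packed, route_local.
Round 2 fires R2, R11, giving labeled, order_received.
Round 3 fires R4, giving notify_customer.
Round 4 fires R9, giving manifest_closed.
manifest_closed first appears in round 4.

4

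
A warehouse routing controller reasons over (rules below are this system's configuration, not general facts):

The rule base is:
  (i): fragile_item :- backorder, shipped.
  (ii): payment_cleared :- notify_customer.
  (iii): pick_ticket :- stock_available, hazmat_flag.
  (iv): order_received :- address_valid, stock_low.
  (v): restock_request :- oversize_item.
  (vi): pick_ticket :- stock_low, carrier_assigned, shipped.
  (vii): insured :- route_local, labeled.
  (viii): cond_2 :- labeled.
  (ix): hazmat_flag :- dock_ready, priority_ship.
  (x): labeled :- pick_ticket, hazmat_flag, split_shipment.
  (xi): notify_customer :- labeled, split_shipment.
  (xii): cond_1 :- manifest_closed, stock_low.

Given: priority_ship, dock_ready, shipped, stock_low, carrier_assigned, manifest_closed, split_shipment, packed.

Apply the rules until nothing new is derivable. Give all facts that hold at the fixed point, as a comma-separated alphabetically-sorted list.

carrier_assigned, cond_1, cond_2, dock_ready, hazmat_flag, labeled, manifest_closed, notify_customer, packed, payment_cleared, pick_ticket, priority_ship, shipped, split_shipment, stock_low

Round 1: (vi) [pick_ticket :- stock_low, carrier_assigned, shipped.]; (ix) [hazmat_flag :- dock_ready, priority_ship.]; (xii) [cond_1 :- manifest_closed, stock_low.]. Adds pick_ticket, hazmat_flag, cond_1.
Round 2: (x) [labeled :- pick_ticket, hazmat_flag, split_shipment.]. Adds labeled.
Round 3: (viii) [cond_2 :- labeled.]; (xi) [notify_customer :- labeled, split_shipment.]. Adds cond_2, notify_customer.
Round 4: (ii) [payment_cleared :- notify_customer.]. Adds payment_cleared.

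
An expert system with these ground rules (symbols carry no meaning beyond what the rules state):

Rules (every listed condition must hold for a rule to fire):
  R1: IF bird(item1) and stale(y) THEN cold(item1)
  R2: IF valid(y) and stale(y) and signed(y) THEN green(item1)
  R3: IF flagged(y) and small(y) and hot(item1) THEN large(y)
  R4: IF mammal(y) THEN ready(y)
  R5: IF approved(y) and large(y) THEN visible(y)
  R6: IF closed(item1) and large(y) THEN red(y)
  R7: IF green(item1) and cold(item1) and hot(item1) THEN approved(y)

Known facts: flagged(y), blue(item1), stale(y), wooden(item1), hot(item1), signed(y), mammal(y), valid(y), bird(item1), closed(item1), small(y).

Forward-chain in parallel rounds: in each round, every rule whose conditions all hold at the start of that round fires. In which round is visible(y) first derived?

3

Round 1: R1 [IF bird(item1) and stale(y) THEN cold(item1)]; R2 [IF valid(y) and stale(y) and signed(y) THEN green(item1)]; R3 [IF flagged(y) and small(y) and hot(item1) THEN large(y)]; R4 [IF mammal(y) THEN ready(y)]. Adds cold(item1), green(item1), large(y), ready(y).
Round 2: R6 [IF closed(item1) and large(y) THEN red(y)]; R7 [IF green(item1) and cold(item1) and hot(item1) THEN approved(y)]. Adds red(y), approved(y).
Round 3: R5 [IF approved(y) and large(y) THEN visible(y)]. Adds visible(y).
visible(y) first appears in round 3.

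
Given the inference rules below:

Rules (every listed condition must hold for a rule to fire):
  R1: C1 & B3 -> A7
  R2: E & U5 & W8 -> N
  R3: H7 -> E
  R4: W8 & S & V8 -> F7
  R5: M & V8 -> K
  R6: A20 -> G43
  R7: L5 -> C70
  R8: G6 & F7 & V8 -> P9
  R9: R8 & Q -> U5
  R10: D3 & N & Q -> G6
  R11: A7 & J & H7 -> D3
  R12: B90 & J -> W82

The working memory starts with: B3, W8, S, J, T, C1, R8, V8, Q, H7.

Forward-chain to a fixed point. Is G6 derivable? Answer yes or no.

Round 1 fires R1, R3, R4, R9, giving A7, E, F7, U5.
Round 2 fires R2, R11, giving N, D3.
Round 3 fires R10, giving G6.
Round 4 fires R8, giving P9.
G6 appears in round 3, so it is derivable.

yes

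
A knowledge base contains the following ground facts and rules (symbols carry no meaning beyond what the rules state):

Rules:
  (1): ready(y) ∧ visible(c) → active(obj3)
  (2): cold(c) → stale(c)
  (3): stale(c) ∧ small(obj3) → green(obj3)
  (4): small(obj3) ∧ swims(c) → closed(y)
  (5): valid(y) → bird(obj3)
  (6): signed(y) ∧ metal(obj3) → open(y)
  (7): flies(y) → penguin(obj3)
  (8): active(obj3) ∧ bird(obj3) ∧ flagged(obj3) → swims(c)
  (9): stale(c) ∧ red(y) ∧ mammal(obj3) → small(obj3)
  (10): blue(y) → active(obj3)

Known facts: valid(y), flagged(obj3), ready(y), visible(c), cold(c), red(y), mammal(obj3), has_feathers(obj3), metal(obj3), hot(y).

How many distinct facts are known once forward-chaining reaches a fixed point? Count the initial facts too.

Round 1: (1) [ready(y) ∧ visible(c) → active(obj3)]; (2) [cold(c) → stale(c)]; (5) [valid(y) → bird(obj3)]. New: active(obj3), stale(c), bird(obj3).
Round 2: (8) [active(obj3) ∧ bird(obj3) ∧ flagged(obj3) → swims(c)]; (9) [stale(c) ∧ red(y) ∧ mammal(obj3) → small(obj3)]. New: swims(c), small(obj3).
Round 3: (3) [stale(c) ∧ small(obj3) → green(obj3)]; (4) [small(obj3) ∧ swims(c) → closed(y)]. New: green(obj3), closed(y).
Closure: {active(obj3), bird(obj3), closed(y), cold(c), flagged(obj3), green(obj3), has_feathers(obj3), hot(y), mammal(obj3), metal(obj3), ready(y), red(y), small(obj3), stale(c), swims(c), valid(y), visible(c)} — 17 facts.

17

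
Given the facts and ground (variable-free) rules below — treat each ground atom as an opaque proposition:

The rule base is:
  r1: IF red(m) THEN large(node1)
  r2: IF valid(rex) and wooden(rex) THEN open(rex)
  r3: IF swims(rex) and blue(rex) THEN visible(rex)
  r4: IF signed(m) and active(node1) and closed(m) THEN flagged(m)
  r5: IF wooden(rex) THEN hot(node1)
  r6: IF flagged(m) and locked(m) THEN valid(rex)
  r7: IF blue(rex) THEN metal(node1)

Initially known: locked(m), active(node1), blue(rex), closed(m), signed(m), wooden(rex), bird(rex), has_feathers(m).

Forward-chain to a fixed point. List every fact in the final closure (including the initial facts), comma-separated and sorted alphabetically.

Round 1: r4 [IF signed(m) and active(node1) and closed(m) THEN flagged(m)]; r5 [IF wooden(rex) THEN hot(node1)]; r7 [IF blue(rex) THEN metal(node1)]. Adds flagged(m), hot(node1), metal(node1).
Round 2: r6 [IF flagged(m) and locked(m) THEN valid(rex)]. Adds valid(rex).
Round 3: r2 [IF valid(rex) and wooden(rex) THEN open(rex)]. Adds open(rex).

active(node1), bird(rex), blue(rex), closed(m), flagged(m), has_feathers(m), hot(node1), locked(m), metal(node1), open(rex), signed(m), valid(rex), wooden(rex)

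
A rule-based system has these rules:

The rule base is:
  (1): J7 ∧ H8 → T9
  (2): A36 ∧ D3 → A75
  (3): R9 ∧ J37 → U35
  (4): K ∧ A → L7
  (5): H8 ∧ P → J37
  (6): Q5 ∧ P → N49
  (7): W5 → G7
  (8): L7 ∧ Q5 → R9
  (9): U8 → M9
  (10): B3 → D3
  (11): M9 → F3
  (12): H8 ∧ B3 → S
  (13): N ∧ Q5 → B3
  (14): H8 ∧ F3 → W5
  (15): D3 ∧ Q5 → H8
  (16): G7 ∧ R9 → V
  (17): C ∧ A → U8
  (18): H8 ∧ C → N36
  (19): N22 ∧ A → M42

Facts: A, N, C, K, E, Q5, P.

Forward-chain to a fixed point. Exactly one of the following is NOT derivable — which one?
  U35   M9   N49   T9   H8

[1] (4) [K ∧ A → L7]; (6) [Q5 ∧ P → N49]; (13) [N ∧ Q5 → B3]; (17) [C ∧ A → U8]. ⇒ new: L7, N49, B3, U8.
[2] (8) [L7 ∧ Q5 → R9]; (9) [U8 → M9]; (10) [B3 → D3]. ⇒ new: R9, M9, D3.
[3] (11) [M9 → F3]; (15) [D3 ∧ Q5 → H8]. ⇒ new: F3, H8.
[4] (5) [H8 ∧ P → J37]; (12) [H8 ∧ B3 → S]; (14) [H8 ∧ F3 → W5]; (18) [H8 ∧ C → N36]. ⇒ new: J37, S, W5, N36.
[5] (3) [R9 ∧ J37 → U35]; (7) [W5 → G7]. ⇒ new: U35, G7.
[6] (16) [G7 ∧ R9 → V]. ⇒ new: V.
Derived: N49 (round 1), H8 (round 3), U35 (round 5), M9 (round 2). T9 never appears in any round.

T9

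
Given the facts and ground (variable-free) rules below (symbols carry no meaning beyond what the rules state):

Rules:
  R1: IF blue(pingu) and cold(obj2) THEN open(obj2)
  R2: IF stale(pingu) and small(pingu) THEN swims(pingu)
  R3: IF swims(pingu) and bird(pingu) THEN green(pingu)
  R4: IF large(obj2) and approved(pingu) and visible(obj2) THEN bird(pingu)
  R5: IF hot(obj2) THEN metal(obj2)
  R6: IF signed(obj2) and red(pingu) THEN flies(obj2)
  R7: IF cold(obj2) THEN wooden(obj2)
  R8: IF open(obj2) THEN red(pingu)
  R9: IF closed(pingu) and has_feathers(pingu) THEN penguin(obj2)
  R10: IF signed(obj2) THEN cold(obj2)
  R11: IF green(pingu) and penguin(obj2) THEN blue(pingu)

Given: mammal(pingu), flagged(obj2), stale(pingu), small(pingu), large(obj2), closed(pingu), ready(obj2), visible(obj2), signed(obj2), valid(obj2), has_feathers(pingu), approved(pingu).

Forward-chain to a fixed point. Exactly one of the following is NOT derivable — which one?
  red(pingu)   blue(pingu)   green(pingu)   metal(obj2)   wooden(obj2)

metal(obj2)

[1] R2 [IF stale(pingu) and small(pingu) THEN swims(pingu)]; R4 [IF large(obj2) and approved(pingu) and visible(obj2) THEN bird(pingu)]; R9 [IF closed(pingu) and has_feathers(pingu) THEN penguin(obj2)]; R10 [IF signed(obj2) THEN cold(obj2)]. ⇒ new: swims(pingu), bird(pingu), penguin(obj2), cold(obj2).
[2] R3 [IF swims(pingu) and bird(pingu) THEN green(pingu)]; R7 [IF cold(obj2) THEN wooden(obj2)]. ⇒ new: green(pingu), wooden(obj2).
[3] R11 [IF green(pingu) and penguin(obj2) THEN blue(pingu)]. ⇒ new: blue(pingu).
[4] R1 [IF blue(pingu) and cold(obj2) THEN open(obj2)]. ⇒ new: open(obj2).
[5] R8 [IF open(obj2) THEN red(pingu)]. ⇒ new: red(pingu).
[6] R6 [IF signed(obj2) and red(pingu) THEN flies(obj2)]. ⇒ new: flies(obj2).
Derived: blue(pingu) (round 3), red(pingu) (round 5), green(pingu) (round 2), wooden(obj2) (round 2). metal(obj2) never appears in any round.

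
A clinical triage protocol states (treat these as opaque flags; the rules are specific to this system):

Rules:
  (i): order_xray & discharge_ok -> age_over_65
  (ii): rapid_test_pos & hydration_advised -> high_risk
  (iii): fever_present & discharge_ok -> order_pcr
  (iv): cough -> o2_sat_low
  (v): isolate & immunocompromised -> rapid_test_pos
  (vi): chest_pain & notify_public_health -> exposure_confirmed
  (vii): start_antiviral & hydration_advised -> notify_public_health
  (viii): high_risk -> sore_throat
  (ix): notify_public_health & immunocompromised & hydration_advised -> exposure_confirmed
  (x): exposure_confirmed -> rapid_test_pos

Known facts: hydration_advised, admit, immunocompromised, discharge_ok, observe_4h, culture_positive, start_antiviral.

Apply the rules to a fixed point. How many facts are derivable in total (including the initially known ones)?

Round 1 fires (vii), giving notify_public_health.
Round 2 fires (ix), giving exposure_confirmed.
Round 3 fires (x), giving rapid_test_pos.
Round 4 fires (ii), giving high_risk.
Round 5 fires (viii), giving sore_throat.
Closure: {admit, culture_positive, discharge_ok, exposure_confirmed, high_risk, hydration_advised, immunocompromised, notify_public_health, observe_4h, rapid_test_pos, sore_throat, start_antiviral} — 12 facts.

12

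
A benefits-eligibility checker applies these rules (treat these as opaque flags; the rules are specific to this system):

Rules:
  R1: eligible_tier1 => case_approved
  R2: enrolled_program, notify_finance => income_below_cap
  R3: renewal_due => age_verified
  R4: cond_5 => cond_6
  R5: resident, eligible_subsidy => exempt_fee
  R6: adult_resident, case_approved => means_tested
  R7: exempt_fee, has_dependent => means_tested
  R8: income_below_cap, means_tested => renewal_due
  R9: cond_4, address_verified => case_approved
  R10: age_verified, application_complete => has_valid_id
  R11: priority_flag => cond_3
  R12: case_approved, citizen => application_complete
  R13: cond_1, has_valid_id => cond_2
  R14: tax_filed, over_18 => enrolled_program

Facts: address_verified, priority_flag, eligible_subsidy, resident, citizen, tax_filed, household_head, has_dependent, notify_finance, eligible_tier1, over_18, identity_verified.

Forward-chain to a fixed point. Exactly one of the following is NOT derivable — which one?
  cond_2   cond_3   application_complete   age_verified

Round 1: R1 [eligible_tier1 => case_approved]; R5 [resident, eligible_subsidy => exempt_fee]; R11 [priority_flag => cond_3]; R14 [tax_filed, over_18 => enrolled_program]. New: case_approved, exempt_fee, cond_3, enrolled_program.
Round 2: R2 [enrolled_program, notify_finance => income_below_cap]; R7 [exempt_fee, has_dependent => means_tested]; R12 [case_approved, citizen => application_complete]. New: income_below_cap, means_tested, application_complete.
Round 3: R8 [income_below_cap, means_tested => renewal_due]. New: renewal_due.
Round 4: R3 [renewal_due => age_verified]. New: age_verified.
Round 5: R10 [age_verified, application_complete => has_valid_id]. New: has_valid_id.
Derived: age_verified (round 4), cond_3 (round 1), application_complete (round 2). cond_2 never appears in any round.

cond_2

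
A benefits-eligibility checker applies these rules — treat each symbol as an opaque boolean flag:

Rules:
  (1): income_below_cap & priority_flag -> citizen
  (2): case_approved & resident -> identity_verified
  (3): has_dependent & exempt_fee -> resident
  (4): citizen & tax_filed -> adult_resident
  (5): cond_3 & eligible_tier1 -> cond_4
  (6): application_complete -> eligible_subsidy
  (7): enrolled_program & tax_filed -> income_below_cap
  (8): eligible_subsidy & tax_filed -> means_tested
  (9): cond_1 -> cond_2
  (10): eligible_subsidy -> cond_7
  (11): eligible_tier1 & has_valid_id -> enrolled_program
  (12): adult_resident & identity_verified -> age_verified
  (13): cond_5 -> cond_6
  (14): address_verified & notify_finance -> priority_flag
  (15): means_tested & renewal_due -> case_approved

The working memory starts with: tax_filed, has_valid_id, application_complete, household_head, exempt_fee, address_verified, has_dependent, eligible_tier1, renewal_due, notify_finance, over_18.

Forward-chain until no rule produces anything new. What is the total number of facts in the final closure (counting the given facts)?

23

Round 1: (3) [has_dependent & exempt_fee -> resident]; (6) [application_complete -> eligible_subsidy]; (11) [eligible_tier1 & has_valid_id -> enrolled_program]; (14) [address_verified & notify_finance -> priority_flag]. New: resident, eligible_subsidy, enrolled_program, priority_flag.
Round 2: (7) [enrolled_program & tax_filed -> income_below_cap]; (8) [eligible_subsidy & tax_filed -> means_tested]; (10) [eligible_subsidy -> cond_7]. New: income_below_cap, means_tested, cond_7.
Round 3: (1) [income_below_cap & priority_flag -> citizen]; (15) [means_tested & renewal_due -> case_approved]. New: citizen, case_approved.
Round 4: (2) [case_approved & resident -> identity_verified]; (4) [citizen & tax_filed -> adult_resident]. New: identity_verified, adult_resident.
Round 5: (12) [adult_resident & identity_verified -> age_verified]. New: age_verified.
Closure: {address_verified, adult_resident, age_verified, application_complete, case_approved, citizen, cond_7, eligible_subsidy, eligible_tier1, enrolled_program, exempt_fee, has_dependent, has_valid_id, household_head, identity_verified, income_below_cap, means_tested, notify_finance, over_18, priority_flag, renewal_due, resident, tax_filed} — 23 facts.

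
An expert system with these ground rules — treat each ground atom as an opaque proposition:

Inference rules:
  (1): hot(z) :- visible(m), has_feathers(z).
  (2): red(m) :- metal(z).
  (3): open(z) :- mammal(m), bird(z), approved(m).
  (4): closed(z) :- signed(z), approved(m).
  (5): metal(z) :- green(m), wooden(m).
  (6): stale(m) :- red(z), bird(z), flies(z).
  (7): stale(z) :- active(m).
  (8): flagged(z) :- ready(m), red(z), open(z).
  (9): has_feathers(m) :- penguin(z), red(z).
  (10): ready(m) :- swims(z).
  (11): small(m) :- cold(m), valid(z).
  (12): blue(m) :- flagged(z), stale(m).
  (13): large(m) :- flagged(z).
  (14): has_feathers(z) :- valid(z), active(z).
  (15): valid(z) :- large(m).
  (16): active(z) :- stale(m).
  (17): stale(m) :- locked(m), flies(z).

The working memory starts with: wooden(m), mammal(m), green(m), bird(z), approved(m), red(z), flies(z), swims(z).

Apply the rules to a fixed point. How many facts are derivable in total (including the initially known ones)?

19

Round 1: (3) [open(z) :- mammal(m), bird(z), approved(m).]; (5) [metal(z) :- green(m), wooden(m).]; (6) [stale(m) :- red(z), bird(z), flies(z).]; (10) [ready(m) :- swims(z).]. New: open(z), metal(z), stale(m), ready(m).
Round 2: (2) [red(m) :- metal(z).]; (8) [flagged(z) :- ready(m), red(z), open(z).]; (16) [active(z) :- stale(m).]. New: red(m), flagged(z), active(z).
Round 3: (12) [blue(m) :- flagged(z), stale(m).]; (13) [large(m) :- flagged(z).]. New: blue(m), large(m).
Round 4: (15) [valid(z) :- large(m).]. New: valid(z).
Round 5: (14) [has_feathers(z) :- valid(z), active(z).]. New: has_feathers(z).
Closure: {active(z), approved(m), bird(z), blue(m), flagged(z), flies(z), green(m), has_feathers(z), large(m), mammal(m), metal(z), open(z), ready(m), red(m), red(z), stale(m), swims(z), valid(z), wooden(m)} — 19 facts.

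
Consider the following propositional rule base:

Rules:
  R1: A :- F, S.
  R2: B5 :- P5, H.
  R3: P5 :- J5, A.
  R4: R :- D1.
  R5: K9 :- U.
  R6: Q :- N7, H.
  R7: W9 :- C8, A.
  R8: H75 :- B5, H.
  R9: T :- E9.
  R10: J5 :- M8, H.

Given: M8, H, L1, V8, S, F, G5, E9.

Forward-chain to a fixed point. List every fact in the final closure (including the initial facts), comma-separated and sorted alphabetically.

A, B5, E9, F, G5, H, H75, J5, L1, M8, P5, S, T, V8

Round 1 — R1, R9, R10, derive A, T, J5.
Round 2 — R3, derive P5.
Round 3 — R2, derive B5.
Round 4 — R8, derive H75.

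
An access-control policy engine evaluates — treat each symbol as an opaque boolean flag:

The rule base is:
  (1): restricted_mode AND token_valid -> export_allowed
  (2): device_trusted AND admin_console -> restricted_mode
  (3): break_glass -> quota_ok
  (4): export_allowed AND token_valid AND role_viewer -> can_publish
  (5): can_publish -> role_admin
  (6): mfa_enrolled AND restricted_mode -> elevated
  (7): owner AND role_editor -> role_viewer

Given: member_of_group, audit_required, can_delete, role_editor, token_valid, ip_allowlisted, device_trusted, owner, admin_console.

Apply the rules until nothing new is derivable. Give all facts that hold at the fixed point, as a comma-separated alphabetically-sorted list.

admin_console, audit_required, can_delete, can_publish, device_trusted, export_allowed, ip_allowlisted, member_of_group, owner, restricted_mode, role_admin, role_editor, role_viewer, token_valid

Round 1 fires (2), (7), giving restricted_mode, role_viewer.
Round 2 fires (1), giving export_allowed.
Round 3 fires (4), giving can_publish.
Round 4 fires (5), giving role_admin.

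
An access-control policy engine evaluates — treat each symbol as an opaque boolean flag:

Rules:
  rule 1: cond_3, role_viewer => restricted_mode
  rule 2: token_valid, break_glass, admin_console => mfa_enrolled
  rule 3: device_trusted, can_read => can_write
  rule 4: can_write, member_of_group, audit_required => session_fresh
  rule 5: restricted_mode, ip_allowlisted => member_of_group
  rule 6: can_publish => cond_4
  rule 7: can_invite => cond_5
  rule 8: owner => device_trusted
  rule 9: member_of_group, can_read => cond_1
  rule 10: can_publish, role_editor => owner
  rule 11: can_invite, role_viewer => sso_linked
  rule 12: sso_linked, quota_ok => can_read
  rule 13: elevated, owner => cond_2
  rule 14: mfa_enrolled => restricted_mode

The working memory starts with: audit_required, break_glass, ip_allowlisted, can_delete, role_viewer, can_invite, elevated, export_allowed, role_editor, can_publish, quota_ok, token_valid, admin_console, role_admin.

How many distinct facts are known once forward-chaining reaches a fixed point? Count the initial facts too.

27

[1] rule 2 [token_valid, break_glass, admin_console => mfa_enrolled]; rule 6 [can_publish => cond_4]; rule 7 [can_invite => cond_5]; rule 10 [can_publish, role_editor => owner]; rule 11 [can_invite, role_viewer => sso_linked]. ⇒ new: mfa_enrolled, cond_4, cond_5, owner, sso_linked.
[2] rule 8 [owner => device_trusted]; rule 12 [sso_linked, quota_ok => can_read]; rule 13 [elevated, owner => cond_2]; rule 14 [mfa_enrolled => restricted_mode]. ⇒ new: device_trusted, can_read, cond_2, restricted_mode.
[3] rule 3 [device_trusted, can_read => can_write]; rule 5 [restricted_mode, ip_allowlisted => member_of_group]. ⇒ new: can_write, member_of_group.
[4] rule 4 [can_write, member_of_group, audit_required => session_fresh]; rule 9 [member_of_group, can_read => cond_1]. ⇒ new: session_fresh, cond_1.
Closure: {admin_console, audit_required, break_glass, can_delete, can_invite, can_publish, can_read, can_write, cond_1, cond_2, cond_4, cond_5, device_trusted, elevated, export_allowed, ip_allowlisted, member_of_group, mfa_enrolled, owner, quota_ok, restricted_mode, role_admin, role_editor, role_viewer, session_fresh, sso_linked, token_valid} — 27 facts.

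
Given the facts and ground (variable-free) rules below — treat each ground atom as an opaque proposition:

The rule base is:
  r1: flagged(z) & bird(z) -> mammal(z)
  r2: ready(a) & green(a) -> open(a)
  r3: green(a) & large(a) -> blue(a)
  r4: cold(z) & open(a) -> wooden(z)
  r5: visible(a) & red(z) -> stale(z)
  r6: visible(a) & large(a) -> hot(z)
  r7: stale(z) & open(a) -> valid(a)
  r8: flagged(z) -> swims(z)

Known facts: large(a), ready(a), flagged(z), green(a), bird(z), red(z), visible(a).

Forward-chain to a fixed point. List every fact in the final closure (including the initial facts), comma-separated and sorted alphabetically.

Round 1: r1 [flagged(z) & bird(z) -> mammal(z)]; r2 [ready(a) & green(a) -> open(a)]; r3 [green(a) & large(a) -> blue(a)]; r5 [visible(a) & red(z) -> stale(z)]; r6 [visible(a) & large(a) -> hot(z)]; r8 [flagged(z) -> swims(z)]. New: mammal(z), open(a), blue(a), stale(z), hot(z), swims(z).
Round 2: r7 [stale(z) & open(a) -> valid(a)]. New: valid(a).

bird(z), blue(a), flagged(z), green(a), hot(z), large(a), mammal(z), open(a), ready(a), red(z), stale(z), swims(z), valid(a), visible(a)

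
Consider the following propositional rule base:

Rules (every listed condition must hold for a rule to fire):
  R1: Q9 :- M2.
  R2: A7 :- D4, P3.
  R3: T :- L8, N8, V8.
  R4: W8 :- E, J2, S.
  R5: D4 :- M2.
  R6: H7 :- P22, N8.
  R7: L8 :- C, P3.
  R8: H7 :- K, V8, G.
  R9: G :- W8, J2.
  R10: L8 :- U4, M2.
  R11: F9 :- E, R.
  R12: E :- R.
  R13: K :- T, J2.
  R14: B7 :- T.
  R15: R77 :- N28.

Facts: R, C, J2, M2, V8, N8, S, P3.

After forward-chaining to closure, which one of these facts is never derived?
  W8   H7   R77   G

Round 1: R1 [Q9 :- M2.]; R5 [D4 :- M2.]; R7 [L8 :- C, P3.]; R12 [E :- R.]. Adds Q9, D4, L8, E.
Round 2: R2 [A7 :- D4, P3.]; R3 [T :- L8, N8, V8.]; R4 [W8 :- E, J2, S.]; R11 [F9 :- E, R.]. Adds A7, T, W8, F9.
Round 3: R9 [G :- W8, J2.]; R13 [K :- T, J2.]; R14 [B7 :- T.]. Adds G, K, B7.
Round 4: R8 [H7 :- K, V8, G.]. Adds H7.
Derived: G (round 3), H7 (round 4), W8 (round 2). R77 never appears in any round.

R77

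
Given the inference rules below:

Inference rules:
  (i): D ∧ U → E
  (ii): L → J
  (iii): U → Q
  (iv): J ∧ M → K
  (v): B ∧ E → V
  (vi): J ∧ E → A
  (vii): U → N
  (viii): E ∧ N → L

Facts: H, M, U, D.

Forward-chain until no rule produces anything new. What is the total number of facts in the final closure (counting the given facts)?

11

Round 1 — (i), (iii), (vii), derive E, Q, N.
Round 2 — (viii), derive L.
Round 3 — (ii), derive J.
Round 4 — (iv), (vi), derive K, A.
Closure: {A, D, E, H, J, K, L, M, N, Q, U} — 11 facts.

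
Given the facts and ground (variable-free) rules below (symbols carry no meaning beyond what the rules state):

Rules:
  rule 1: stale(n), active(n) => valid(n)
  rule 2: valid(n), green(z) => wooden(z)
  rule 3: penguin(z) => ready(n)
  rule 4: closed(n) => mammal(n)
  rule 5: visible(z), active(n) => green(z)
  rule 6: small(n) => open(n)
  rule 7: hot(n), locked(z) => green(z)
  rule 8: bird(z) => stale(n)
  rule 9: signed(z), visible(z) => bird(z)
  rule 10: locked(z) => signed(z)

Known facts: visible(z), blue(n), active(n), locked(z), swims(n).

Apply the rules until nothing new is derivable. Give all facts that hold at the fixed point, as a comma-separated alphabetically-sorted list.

Round 1: rule 5 [visible(z), active(n) => green(z)]; rule 10 [locked(z) => signed(z)]. Adds green(z), signed(z).
Round 2: rule 9 [signed(z), visible(z) => bird(z)]. Adds bird(z).
Round 3: rule 8 [bird(z) => stale(n)]. Adds stale(n).
Round 4: rule 1 [stale(n), active(n) => valid(n)]. Adds valid(n).
Round 5: rule 2 [valid(n), green(z) => wooden(z)]. Adds wooden(z).

active(n), bird(z), blue(n), green(z), locked(z), signed(z), stale(n), swims(n), valid(n), visible(z), wooden(z)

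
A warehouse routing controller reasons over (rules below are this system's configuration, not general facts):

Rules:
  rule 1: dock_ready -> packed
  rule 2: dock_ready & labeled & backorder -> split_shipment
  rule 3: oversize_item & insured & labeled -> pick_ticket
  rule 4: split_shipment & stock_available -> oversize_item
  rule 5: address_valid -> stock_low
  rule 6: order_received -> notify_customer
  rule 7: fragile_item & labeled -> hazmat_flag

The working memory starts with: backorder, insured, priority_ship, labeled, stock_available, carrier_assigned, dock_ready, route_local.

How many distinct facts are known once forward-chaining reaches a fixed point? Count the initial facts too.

12

Round 1 fires rule 1, rule 2, giving packed, split_shipment.
Round 2 fires rule 4, giving oversize_item.
Round 3 fires rule 3, giving pick_ticket.
Closure: {backorder, carrier_assigned, dock_ready, insured, labeled, oversize_item, packed, pick_ticket, priority_ship, route_local, split_shipment, stock_available} — 12 facts.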